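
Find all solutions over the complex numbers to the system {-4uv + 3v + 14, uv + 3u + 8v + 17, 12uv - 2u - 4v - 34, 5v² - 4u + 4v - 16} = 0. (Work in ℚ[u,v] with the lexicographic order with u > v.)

{(-1, -2)}

Compute a lex Gröbner basis by Buchberger's algorithm.
f_1 = -4uv + 3v + 14, LT = uv.
f_2 = uv + 3u + 8v + 17, LT = uv.
f_3 = 12uv - 2u - 4v - 34, LT = uv.
f_4 = -4u + 5v² + 4v - 16, LT = u.

S(f_1,f_2): lcm = uv. S = -3u - 35/4v - 41/2.
  leading term u: subtract (¾)·f_4 from -3u - 35/4v - 41/2 → -15/4v² - 47/4v - 17/2
  leading term v²: no divisor's leading term divides it; move -15/4v² to the remainder.
  leading term v: no divisor's leading term divides it; move -47/4v to the remainder.
  leading term 1: no divisor's leading term divides it; move -17/2 to the remainder.
  remainder -15/4v² - 47/4v - 17/2 ≠ 0; add h_5 = -15/4v² - 47/4v - 17/2 to the basis.

S(f_1,f_3): lcm = uv. S = ⅙u - 5/12v - ⅔.
  leading term u: subtract (-1/24)·f_4 from ⅙u - 5/12v - ⅔ → 5/24v² - ¼v - 4/3
  leading term v²: subtract (-1/18)·h_5 from 5/24v² - ¼v - 4/3 → -65/72v - 65/36
  leading term v: no divisor's leading term divides it; move -65/72v to the remainder.
  leading term 1: no divisor's leading term divides it; move -65/36 to the remainder.
  remainder -65/72v - 65/36 ≠ 0; add h_6 = -65/72v - 65/36 to the basis.

S(f_1,f_4): lcm = uv. S = 5/4v³ + v² - 19/4v - 7/2.
  leading term v³: subtract (-⅓v)·h_5 from 5/4v³ + v² - 19/4v - 7/2 → -35/12v² - 91/12v - 7/2
  leading term v²: subtract (7/9)·h_5 from -35/12v² - 91/12v - 7/2 → 14/9v + 28/9
  leading term v: subtract (-112/65)·h_6 from 14/9v + 28/9 → 0
  remainder 0.

S(f_2,f_3): lcm = uv. S = 19/6u + 25/3v + 119/6.
  leading term u: subtract (-19/24)·f_4 from 19/6u + 25/3v + 119/6 → 95/24v² + 23/2v + 43/6
  leading term v²: subtract (-19/18)·h_5 from 95/24v² + 23/2v + 43/6 → -65/72v - 65/36
  leading term v: subtract (1)·h_6 from -65/72v - 65/36 → 0
  remainder 0.

S(f_2,f_4): lcm = uv. S = 3u + 5/4v³ + v² + 4v + 17.
  leading term u: subtract (-¾)·f_4 from 3u + 5/4v³ + v² + 4v + 17 → 5/4v³ + 19/4v² + 7v + 5
  leading term v³: subtract (-⅓v)·h_5 from 5/4v³ + 19/4v² + 7v + 5 → ⅚v² + 25/6v + 5
  leading term v²: subtract (-2/9)·h_5 from ⅚v² + 25/6v + 5 → 14/9v + 28/9
  leading term v: subtract (-112/65)·h_6 from 14/9v + 28/9 → 0
  remainder 0.

S(f_3,f_4): lcm = uv. S = -⅙u + 5/4v³ + v² - 13/3v - 17/6.
  leading term u: subtract (1/24)·f_4 from -⅙u + 5/4v³ + v² - 13/3v - 17/6 → 5/4v³ + 19/24v² - 9/2v - 13/6
  leading term v³: subtract (-⅓v)·h_5 from 5/4v³ + 19/24v² - 9/2v - 13/6 → -25/8v² - 22/3v - 13/6
  leading term v²: subtract (⅚)·h_5 from -25/8v² - 22/3v - 13/6 → 59/24v + 59/12
  leading term v: subtract (-177/65)·h_6 from 59/24v + 59/12 → 0
  remainder 0.

S(f_1,h_5): lcm = uv². S = -47/15uv - 34/15u - ¾v² - 7/2v.
  leading term uv: subtract (47/60)·f_1 from -47/15uv - 34/15u - ¾v² - 7/2v → -34/15u - ¾v² - 117/20v - 329/30
  leading term u: subtract (17/30)·f_4 from -34/15u - ¾v² - 117/20v - 329/30 → -43/12v² - 487/60v - 19/10
  leading term v²: subtract (43/45)·h_5 from -43/12v² - 487/60v - 19/10 → 28/9v + 56/9
  leading term v: subtract (-224/65)·h_6 from 28/9v + 56/9 → 0
  remainder 0.

S(f_2,h_5): lcm = uv². S = -2/15uv - 34/15u + 8v² + 17v.
  leading term uv: subtract (1/30)·f_1 from -2/15uv - 34/15u + 8v² + 17v → -34/15u + 8v² + 169/10v - 7/15
  leading term u: subtract (17/30)·f_4 from -34/15u + 8v² + 169/10v - 7/15 → 31/6v² + 439/30v + 43/5
  leading term v²: subtract (-62/45)·h_5 from 31/6v² + 439/30v + 43/5 → -14/9v - 28/9
  leading term v: subtract (112/65)·h_6 from -14/9v - 28/9 → 0
  remainder 0.

S(f_3,h_5): lcm = uv². S = -33/10uv - 34/15u - ⅓v² - 17/6v.
  leading term uv: subtract (33/40)·f_1 from -33/10uv - 34/15u - ⅓v² - 17/6v → -34/15u - ⅓v² - 637/120v - 231/20
  leading term u: subtract (17/30)·f_4 from -34/15u - ⅓v² - 637/120v - 231/20 → -19/6v² - 303/40v - 149/60
  leading term v²: subtract (38/45)·h_5 from -19/6v² - 303/40v - 149/60 → 169/72v + 169/36
  leading term v: subtract (-13/5)·h_6 from 169/72v + 169/36 → 0
  remainder 0.

S(f_4,h_5): leading monomials are coprime, so the S-polynomial reduces to 0 (Buchberger's first criterion).
S(f_1,h_6): lcm = uv. S = -2u - ¾v - 7/2.
  leading term u: subtract (½)·f_4 from -2u - ¾v - 7/2 → -5/2v² - 11/4v + 9/2
  leading term v²: subtract (⅔)·h_5 from -5/2v² - 11/4v + 9/2 → 61/12v + 61/6
  leading term v: subtract (-366/65)·h_6 from 61/12v + 61/6 → 0
  remainder 0.

S(f_2,h_6): lcm = uv. S = u + 8v + 17.
  leading term u: subtract (-¼)·f_4 from u + 8v + 17 → 5/4v² + 9v + 13
  leading term v²: subtract (-⅓)·h_5 from 5/4v² + 9v + 13 → 61/12v + 61/6
  leading term v: subtract (-366/65)·h_6 from 61/12v + 61/6 → 0
  remainder 0.

S(f_3,h_6): lcm = uv. S = -13/6u - ⅓v - 17/6.
  leading term u: subtract (13/24)·f_4 from -13/6u - ⅓v - 17/6 → -65/24v² - 5/2v + 35/6
  leading term v²: subtract (13/18)·h_5 from -65/24v² - 5/2v + 35/6 → 431/72v + 431/36
  leading term v: subtract (-431/65)·h_6 from 431/72v + 431/36 → 0
  remainder 0.

S(f_4,h_6): leading monomials are coprime, so the S-polynomial reduces to 0 (Buchberger's first criterion).
S(h_5,h_6): lcm = v². S = 17/15v + 34/15.
  leading term v: subtract (-408/325)·h_6 from 17/15v + 34/15 → 0
  remainder 0.

Every S-polynomial of the final basis reduces to 0, so we have a Gröbner basis.
Inter-reduce: drop elements whose leading term is divisible by another's, tail-reduce, and make monic.
Reduced Gröbner basis: {u + 1, v + 2}.

Since the basis is lex-ordered, v + 2 is univariate in v. Its roots are {-2}. Back-substituting each root into the other basis elements fixes the other coordinates.
  v = -2: the earlier basis element becomes u + 1 = 0, giving u = -1 — point (-1, -2).
Substituting each solution back into the original system confirms all equations vanish.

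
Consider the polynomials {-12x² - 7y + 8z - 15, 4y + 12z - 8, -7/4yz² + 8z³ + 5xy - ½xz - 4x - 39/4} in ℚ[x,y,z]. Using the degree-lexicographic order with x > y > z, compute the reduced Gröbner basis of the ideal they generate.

f_1 = -12x² - 7y + 8z - 15, LT = x².
f_2 = 4y + 12z - 8, LT = y.
f_3 = -7/4yz² + 8z³ + 5xy - ½xz - 4x - 39/4, LT = yz².

S(f_2,f_3): lcm = yz². S = 53/7z³ + 20/7xy - 2/7xz - 2z² - 16/7x - 39/7.
  leading term z³: no divisor's leading term divides it; move 53/7z³ to the remainder.
  leading term xy: subtract (5/7x)·f_2 from 20/7xy - 2/7xz - 2z² - 16/7x - 39/7 → -62/7xz - 2z² + 24/7x - 39/7
  leading term xz: no divisor's leading term divides it; move -62/7xz to the remainder.
  leading term z²: no divisor's leading term divides it; move -2z² to the remainder.
  leading term x: no divisor's leading term divides it; move 24/7x to the remainder.
  leading term 1: no divisor's leading term divides it; move -39/7 to the remainder.
  remainder 53/7z³ - 62/7xz - 2z² + 24/7x - 39/7 ≠ 0; add g_4 = 53/7z³ - 62/7xz - 2z² + 24/7x - 39/7 to the basis.

The other S-polynomials (S(f_1,f_2), S(f_1,f_3), S(f_1,g_4), S(f_2,g_4), S(f_3,g_4)) all reduce to 0 modulo the current basis, so we have a Gröbner basis.
Inter-reduce: drop elements whose leading term is divisible by another's, tail-reduce, and make monic.

G = {z³ - 62/53xz - 14/53z² + 24/53x - 39/53, x² - 29/12z + 29/12, y + 3z - 2}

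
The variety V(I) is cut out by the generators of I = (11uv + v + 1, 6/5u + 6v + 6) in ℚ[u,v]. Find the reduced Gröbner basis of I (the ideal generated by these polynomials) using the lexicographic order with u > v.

G = {u + 5v + 5, v² + 54/55v - 1/55}

f_1 = 11uv + v + 1, LT = uv.
f_2 = 6/5u + 6v + 6, LT = u.

S(f_1,f_2): lcm = uv. S = -5v² - 54/11v + 1/11.
  reduce S modulo (f_1, f_2):
  remainder -5v² - 54/11v + 1/11 ≠ 0; add g_3 = -5v² - 54/11v + 1/11 to the basis.

The other S-polynomials (S(f_1,g_3), S(f_2,g_3)) all reduce to 0 modulo the current basis, so we have a Gröbner basis.
Inter-reduce: drop elements whose leading term is divisible by another's, tail-reduce, and make monic.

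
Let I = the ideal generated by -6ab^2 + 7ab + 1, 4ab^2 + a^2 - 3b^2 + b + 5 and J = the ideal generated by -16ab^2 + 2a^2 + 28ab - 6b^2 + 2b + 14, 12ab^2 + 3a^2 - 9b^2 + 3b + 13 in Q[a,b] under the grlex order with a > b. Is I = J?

No, the ideals differ.

For a fixed monomial order, each ideal has a unique reduced Gröbner basis; comparing bases decides equality.
Buchberger on the first generating set:
f_1 = -6ab^2 + 7ab + 1, LT = ab^2.
f_2 = 4ab^2 + a^2 - 3b^2 + b + 5, LT = ab^2.

S(f_1,f_2): lcm = ab^2. S = -1/4a^2 - 7/6ab + 3/4b^2 - 1/4b - 17/12.
  leading term a^2: no divisor's leading term divides it; move -1/4a^2 to the remainder.
  leading term ab: no divisor's leading term divides it; move -7/6ab to the remainder.
  leading term b^2: no divisor's leading term divides it; move 3/4b^2 to the remainder.
  leading term b: no divisor's leading term divides it; move -1/4b to the remainder.
  leading term 1: no divisor's leading term divides it; move -17/12 to the remainder.
  remainder -1/4a^2 - 7/6ab + 3/4b^2 - 1/4b - 17/12 ≠ 0; add g_3 = -1/4a^2 - 7/6ab + 3/4b^2 - 1/4b - 17/12 to the basis.

S(f_1,g_3): lcm = a^2b^2. S = -14/3ab^3 + 3b^4 - 7/6a^2b - b^3 - 17/3b^2 - 1/6a.
  leading term ab^3: subtract (7/9b)·f_1 from -14/3ab^3 + 3b^4 - 7/6a^2b - b^3 - 17/3b^2 - 1/6a → 3b^4 - 7/6a^2b - 49/9ab^2 - b^3 - 17/3b^2 - 1/6a - 7/9b
  leading term b^4: no divisor's leading term divides it; move 3b^4 to the remainder.
  leading term a^2b: subtract (14/3b)·g_3 from -7/6a^2b - 49/9ab^2 - b^3 - 17/3b^2 - 1/6a - 7/9b → -9/2b^3 - 9/2b^2 - 1/6a + 35/6b
  leading term b^3: no divisor's leading term divides it; move -9/2b^3 to the remainder.
  leading term b^2: no divisor's leading term divides it; move -9/2b^2 to the remainder.
  leading term a: no divisor's leading term divides it; move -1/6a to the remainder.
  leading term b: no divisor's leading term divides it; move 35/6b to the remainder.
  remainder 3b^4 - 9/2b^3 - 9/2b^2 - 1/6a + 35/6b ≠ 0; add g_4 = 3b^4 - 9/2b^3 - 9/2b^2 - 1/6a + 35/6b to the basis.

The other S-polynomials (S(f_2,g_3), S(f_1,g_4), S(f_2,g_4), S(g_3,g_4)) all reduce to 0 modulo the current basis, so we have a Gröbner basis.
Inter-reduce: drop elements whose leading term is divisible by another's, tail-reduce, and make monic.
Reduced Gröbner basis: {b^4 - 3/2b^3 - 3/2b^2 - 1/18a + 35/18b, ab^2 - 7/6ab - 1/6, a^2 + 14/3ab - 3b^2 + b + 17/3}.

Buchberger on the second generating set:
h_1 = -16ab^2 + 2a^2 + 28ab - 6b^2 + 2b + 14, LT = ab^2.
h_2 = 12ab^2 + 3a^2 - 9b^2 + 3b + 13, LT = ab^2.

S(h_1,h_2): lcm = ab^2. S = -3/8a^2 - 7/4ab + 9/8b^2 - 3/8b - 47/24.
  leading term a^2: no divisor's leading term divides it; move -3/8a^2 to the remainder.
  leading term ab: no divisor's leading term divides it; move -7/4ab to the remainder.
  leading term b^2: no divisor's leading term divides it; move 9/8b^2 to the remainder.
  leading term b: no divisor's leading term divides it; move -3/8b to the remainder.
  leading term 1: no divisor's leading term divides it; move -47/24 to the remainder.
  remainder -3/8a^2 - 7/4ab + 9/8b^2 - 3/8b - 47/24 ≠ 0; add k_3 = -3/8a^2 - 7/4ab + 9/8b^2 - 3/8b - 47/24 to the basis.

S(h_1,k_3): lcm = a^2b^2. S = -14/3ab^3 + 3b^4 - 1/8a^3 - 7/4a^2b + 3/8ab^2 - b^3 - 1/8ab - 47/9b^2 - 7/8a.
  leading term ab^3: subtract (7/24b)·h_1 from -14/3ab^3 + 3b^4 - 1/8a^3 - 7/4a^2b + 3/8ab^2 - b^3 - 1/8ab - 47/9b^2 - 7/8a → 3b^4 - 1/8a^3 - 7/3a^2b - 187/24ab^2 + 3/4b^3 - 1/8ab - 209/36b^2 - 7/8a - 49/12b
  leading term b^4: no divisor's leading term divides it; move 3b^4 to the remainder.
  leading term a^3: subtract (1/3a)·k_3 from -1/8a^3 - 7/3a^2b - 187/24ab^2 + 3/4b^3 - 1/8ab - 209/36b^2 - 7/8a - 49/12b → -7/4a^2b - 49/6ab^2 + 3/4b^3 - 209/36b^2 - 2/9a - 49/12b
  leading term a^2b: subtract (14/3b)·k_3 from -7/4a^2b - 49/6ab^2 + 3/4b^3 - 209/36b^2 - 2/9a - 49/12b → -9/2b^3 - 73/18b^2 - 2/9a + 91/18b
  leading term b^3: no divisor's leading term divides it; move -9/2b^3 to the remainder.
  leading term b^2: no divisor's leading term divides it; move -73/18b^2 to the remainder.
  leading term a: no divisor's leading term divides it; move -2/9a to the remainder.
  leading term b: no divisor's leading term divides it; move 91/18b to the remainder.
  remainder 3b^4 - 9/2b^3 - 73/18b^2 - 2/9a + 91/18b ≠ 0; add k_4 = 3b^4 - 9/2b^3 - 73/18b^2 - 2/9a + 91/18b to the basis.

The other S-polynomials (S(h_2,k_3), S(h_1,k_4), S(h_2,k_4), S(k_3,k_4)) all reduce to 0 modulo the current basis, so we have a Gröbner basis.
Inter-reduce: drop elements whose leading term is divisible by another's, tail-reduce, and make monic.
Reduced Gröbner basis: {b^4 - 3/2b^3 - 73/54b^2 - 2/27a + 91/54b, ab^2 - 7/6ab - 2/9, a^2 + 14/3ab - 3b^2 + b + 47/9}.

Since the reduced bases disagree, the two ideals are not the same.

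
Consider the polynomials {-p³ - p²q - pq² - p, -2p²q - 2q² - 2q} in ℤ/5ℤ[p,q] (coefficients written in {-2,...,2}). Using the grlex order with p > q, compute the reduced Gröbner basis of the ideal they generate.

G = {pq³ - pq² - q³ - q², q⁴ + 2pq² + q³, p³ + pq² - q² + p - q, p²q + q² + q}

f_1 = -p³ - p²q - pq² - p, LT = p³.
f_2 = -2p²q - 2q² - 2q, LT = p²q.

S(f_1,f_2): lcm = p³q. S = p²q² + pq³ - pq².
  reduce S modulo (f_1, f_2):
  remainder pq³ - pq² - q³ - q² ≠ 0; add g_3 = pq³ - pq² - q³ - q² to the basis.

S(f_2,g_3): lcm = p²q³. S = p²q² + pq³ + q⁴ + pq² + q³.
  reduce S modulo (f_1, f_2, g_3):
  remainder q⁴ + 2pq² + q³ ≠ 0; add g_4 = q⁴ + 2pq² + q³ to the basis.

The other S-polynomials (S(f_1,g_3), S(f_1,g_4), S(f_2,g_4), S(g_3,g_4)) all reduce to 0 modulo the current basis, so we have a Gröbner basis.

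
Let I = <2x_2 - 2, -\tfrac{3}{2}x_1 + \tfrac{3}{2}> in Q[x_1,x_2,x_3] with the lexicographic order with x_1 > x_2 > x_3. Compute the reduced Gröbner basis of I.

G = {x_1 - 1, x_2 - 1}

This is the nonlinear analogue of row-reducing a linear system.

f_1 = 2x_2 - 2, LT = x_2.
f_2 = -\tfrac{3}{2}x_1 + \tfrac{3}{2}, LT = x_1.

The S-polynomials (S(f_1,f_2)) all reduce to 0 modulo the current basis, so we have a Gröbner basis.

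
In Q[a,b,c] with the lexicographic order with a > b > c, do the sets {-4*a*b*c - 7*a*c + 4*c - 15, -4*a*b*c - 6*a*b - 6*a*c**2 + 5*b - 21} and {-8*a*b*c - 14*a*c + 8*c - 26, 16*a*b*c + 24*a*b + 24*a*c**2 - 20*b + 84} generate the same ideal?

No, the ideals differ.

Since reduced Gröbner bases are canonical representatives of ideals under a given ordering, it suffices to compute and compare them.
Buchberger on the first generating set:
f_1 = -4*a*b*c - 7*a*c + 4*c - 15, LT = a*b*c.
f_2 = -4*a*b*c - 6*a*b - 6*a*c**2 + 5*b - 21, LT = a*b*c.

S(f_1,f_2): lcm = a*b*c. S = -3/2*a*b - 3/2*a*c**2 + 7/4*a*c + 5/4*b - c - 3/2.
  reduce S modulo (f_1, f_2):
  remainder -3/2*a*b - 3/2*a*c**2 + 7/4*a*c + 5/4*b - c - 3/2 ≠ 0; add g_3 = -3/2*a*b - 3/2*a*c**2 + 7/4*a*c + 5/4*b - c - 3/2 to the basis.

S(f_1,g_3): lcm = a*b*c. S = -a*c**3 + 7/6*a*c**2 + 7/4*a*c + 5/6*b*c - 2/3*c**2 - 2*c + 15/4.
  reduce S modulo (f_1, f_2, g_3):
  remainder -a*c**3 + 7/6*a*c**2 + 7/4*a*c + 5/6*b*c - 2/3*c**2 - 2*c + 15/4 ≠ 0; add g_4 = -a*c**3 + 7/6*a*c**2 + 7/4*a*c + 5/6*b*c - 2/3*c**2 - 2*c + 15/4 to the basis.

S(f_1,g_4): lcm = a*b*c**3. S = 7/6*a*b*c**2 + 7/4*a*b*c + 7/4*a*c**3 + 5/6*b**2*c - 2/3*b*c**2 - 2*b*c + 15/4*b - c**3 + 15/4*c**2.
  reduce S modulo (f_1, f_2, g_3, g_4):
  remainder 5/6*b**2*c - 2/3*b*c**2 - 13/24*b*c + 15/4*b - c**3 + 15/4*c**2 - 49/8*c ≠ 0; add g_5 = 5/6*b**2*c - 2/3*b*c**2 - 13/24*b*c + 15/4*b - c**3 + 15/4*c**2 - 49/8*c to the basis.

The other S-polynomials (S(f_2,g_3), S(f_2,g_4), S(g_3,g_4), S(f_1,g_5), S(f_2,g_5), S(g_3,g_5), S(g_4,g_5)) all reduce to 0 modulo the current basis, so we have a Gröbner basis.
Inter-reduce: drop elements whose leading term is divisible by another's, tail-reduce, and make monic.
Reduced Gröbner basis: {a*b + a*c**2 - 7/6*a*c - 5/6*b + 2/3*c + 1, a*c**3 - 7/6*a*c**2 - 7/4*a*c - 5/6*b*c + 2/3*c**2 + 2*c - 15/4, b**2*c - 4/5*b*c**2 - 13/20*b*c + 9/2*b - 6/5*c**3 + 9/2*c**2 - 147/20*c}.

Buchberger on the second generating set:
h_1 = -8*a*b*c - 14*a*c + 8*c - 26, LT = a*b*c.
h_2 = 16*a*b*c + 24*a*b + 24*a*c**2 - 20*b + 84, LT = a*b*c.

S(h_1,h_2): lcm = a*b*c. S = -3/2*a*b - 3/2*a*c**2 + 7/4*a*c + 5/4*b - c - 2.
  reduce S modulo (h_1, h_2):
  remainder -3/2*a*b - 3/2*a*c**2 + 7/4*a*c + 5/4*b - c - 2 ≠ 0; add k_3 = -3/2*a*b - 3/2*a*c**2 + 7/4*a*c + 5/4*b - c - 2 to the basis.

S(h_1,k_3): lcm = a*b*c. S = -a*c**3 + 7/6*a*c**2 + 7/4*a*c + 5/6*b*c - 2/3*c**2 - 7/3*c + 13/4.
  reduce S modulo (h_1, h_2, k_3):
  remainder -a*c**3 + 7/6*a*c**2 + 7/4*a*c + 5/6*b*c - 2/3*c**2 - 7/3*c + 13/4 ≠ 0; add k_4 = -a*c**3 + 7/6*a*c**2 + 7/4*a*c + 5/6*b*c - 2/3*c**2 - 7/3*c + 13/4 to the basis.

S(h_1,k_4): lcm = a*b*c**3. S = 7/6*a*b*c**2 + 7/4*a*b*c + 7/4*a*c**3 + 5/6*b**2*c - 2/3*b*c**2 - 7/3*b*c + 13/4*b - c**3 + 13/4*c**2.
  reduce S modulo (h_1, h_2, k_3, k_4):
  remainder 5/6*b**2*c - 2/3*b*c**2 - 7/8*b*c + 13/4*b - c**3 + 13/4*c**2 - 49/8*c ≠ 0; add k_5 = 5/6*b**2*c - 2/3*b*c**2 - 7/8*b*c + 13/4*b - c**3 + 13/4*c**2 - 49/8*c to the basis.

The other S-polynomials (S(h_2,k_3), S(h_2,k_4), S(k_3,k_4), S(h_1,k_5), S(h_2,k_5), S(k_3,k_5), S(k_4,k_5)) all reduce to 0 modulo the current basis, so we have a Gröbner basis.
Inter-reduce: drop elements whose leading term is divisible by another's, tail-reduce, and make monic.
Reduced Gröbner basis: {a*b + a*c**2 - 7/6*a*c - 5/6*b + 2/3*c + 4/3, a*c**3 - 7/6*a*c**2 - 7/4*a*c - 5/6*b*c + 2/3*c**2 + 7/3*c - 13/4, b**2*c - 4/5*b*c**2 - 21/20*b*c + 39/10*b - 6/5*c**3 + 39/10*c**2 - 147/20*c}.

These differ, so the ideals are not equal.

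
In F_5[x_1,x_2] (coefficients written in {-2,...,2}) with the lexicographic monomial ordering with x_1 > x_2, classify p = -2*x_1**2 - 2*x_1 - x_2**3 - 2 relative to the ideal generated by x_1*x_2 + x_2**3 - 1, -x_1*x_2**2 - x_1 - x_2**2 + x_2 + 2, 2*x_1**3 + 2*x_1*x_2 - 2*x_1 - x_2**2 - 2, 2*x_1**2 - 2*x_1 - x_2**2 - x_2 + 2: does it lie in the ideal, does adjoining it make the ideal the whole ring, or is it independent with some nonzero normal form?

-2*x_1**2 - 2*x_1 - x_2**3 - 2 lies in I (it reduces to 0).

First compute the reduced Gröbner basis of I by Buchberger's algorithm.
f_1 = x_1*x_2 + x_2**3 - 1, LT = x_1*x_2.
f_2 = -x_1*x_2**2 - x_1 - x_2**2 + x_2 + 2, LT = x_1*x_2**2.
f_3 = 2*x_1**3 + 2*x_1*x_2 - 2*x_1 - x_2**2 - 2, LT = x_1**3.
f_4 = 2*x_1**2 - 2*x_1 - x_2**2 - x_2 + 2, LT = x_1**2.

S(f_1,f_2): lcm = x_1*x_2**2. S = -x_1 + x_2**4 - x_2**2 + 2.
  reduce S modulo (f_1, f_2, f_3, f_4):
  remainder -x_1 + x_2**4 - x_2**2 + 2 ≠ 0; add h_5 = -x_1 + x_2**4 - x_2**2 + 2 to the basis.

S(f_1,f_3): lcm = x_1**3*x_2. S = x_1**2*x_2**3 - x_1**2 - x_1*x_2**2 + x_1*x_2 - 2*x_2**3 + x_2.
  reduce S modulo (f_1, f_2, f_3, f_4, h_5):
  remainder x_2**7 - 2*x_2**4 + 2*x_2**3 - 2*x_2**2 - 2*x_2 ≠ 0; add h_6 = x_2**7 - 2*x_2**4 + 2*x_2**3 - 2*x_2**2 - 2*x_2 to the basis.

S(f_1,f_4): lcm = x_1**2*x_2. S = x_1*x_2**3 + x_1*x_2 - x_1 - 2*x_2**3 - 2*x_2**2 - x_2.
  reduce S modulo (f_1, f_2, f_3, f_4, h_5, h_6):
  remainder -x_2**5 - x_2**4 + 2*x_2**3 - x_2 - 1 ≠ 0; add h_7 = -x_2**5 - x_2**4 + 2*x_2**3 - x_2 - 1 to the basis.

S(f_2,f_3): lcm = x_1**3*x_2**2. S = x_1**3 + x_1**2*x_2**2 - x_1**2*x_2 - 2*x_1**2 - x_1*x_2**3 + x_1*x_2**2 - 2*x_2**4 + x_2**2.
  reduce S modulo (f_1, f_2, f_3, f_4, h_5, h_6, h_7):
  remainder -2*x_2**4 + 2*x_2**3 - x_2**2 ≠ 0; add h_8 = -2*x_2**4 + 2*x_2**3 - x_2**2 to the basis.

S(f_2,f_4): lcm = x_1**2*x_2**2. S = x_1**2 + 2*x_1*x_2**2 - x_1*x_2 - 2*x_1 - 2*x_2**4 - 2*x_2**3 - x_2**2.
  reduce S modulo (f_1, f_2, f_3, f_4, h_5, h_6, h_7, h_8):
  remainder -x_2**3 - 2*x_2**2 + 1 ≠ 0; add h_9 = -x_2**3 - 2*x_2**2 + 1 to the basis.

S(f_3,f_4): lcm = x_1**3. S = x_1**2 - 2*x_1*x_2**2 - x_1*x_2 - 2*x_1 + 2*x_2**2 - 1.
  reduce S modulo (f_1, f_2, f_3, f_4, h_5, h_6, h_7, h_8, h_9):
  remainder -x_2**2 + x_2 + 2 ≠ 0; add h_10 = -x_2**2 + x_2 + 2 to the basis.

S(f_1,h_5): lcm = x_1*x_2. S = x_2**5 + 2*x_2 - 1.
  reduce S modulo (f_1, f_2, f_3, f_4, h_5, h_6, h_7, h_8, h_9, h_10):
  remainder 2*x_2 + 1 ≠ 0; add h_11 = 2*x_2 + 1 to the basis.

The other S-polynomials (S(f_2,h_5), S(f_3,h_5), S(f_4,h_5), S(f_1,h_6), S(f_2,h_6), S(f_3,h_6), S(f_4,h_6), S(h_5,h_6), S(f_1,h_7), S(f_2,h_7), S(f_3,h_7), S(f_4,h_7), S(h_5,h_7), S(h_6,h_7), S(f_1,h_8), S(f_2,h_8), S(f_3,h_8), S(f_4,h_8), S(h_5,h_8), S(h_6,h_8), S(h_7,h_8), S(f_1,h_9), S(f_2,h_9), S(f_3,h_9), S(f_4,h_9), S(h_5,h_9), S(h_6,h_9), S(h_7,h_9), S(h_8,h_9), S(f_1,h_10), S(f_2,h_10), S(f_3,h_10), S(f_4,h_10), S(h_5,h_10), S(h_6,h_10), S(h_7,h_10), S(h_8,h_10), S(h_9,h_10), S(f_1,h_11), S(f_2,h_11), S(f_3,h_11), S(f_4,h_11), S(h_5,h_11), S(h_6,h_11), S(h_7,h_11), S(h_8,h_11), S(h_9,h_11), S(h_10,h_11)) all reduce to 0 modulo the current basis, so we have a Gröbner basis.
Inter-reduce: drop elements whose leading term is divisible by another's, tail-reduce, and make monic.
Reduced Gröbner basis: {x_1 + 1, x_2 - 2}.
Label its elements g_1 = x_1 + 1, g_2 = x_2 - 2.

Reduce p = -2*x_1**2 - 2*x_1 - x_2**3 - 2 modulo G:
  leading term x_1**2: subtract (-2*x_1)·g_1 from -2*x_1**2 - 2*x_1 - x_2**3 - 2 → -x_2**3 - 2
  leading term x_2**3: subtract (-x_2**2)·g_2 from -x_2**3 - 2 → -2*x_2**2 - 2
  leading term x_2**2: subtract (-2*x_2)·g_2 from -2*x_2**2 - 2 → x_2 - 2
  leading term x_2: subtract (1)·g_2 from x_2 - 2 → 0
  normal form = 0.
Since the normal form is 0, p ∈ I.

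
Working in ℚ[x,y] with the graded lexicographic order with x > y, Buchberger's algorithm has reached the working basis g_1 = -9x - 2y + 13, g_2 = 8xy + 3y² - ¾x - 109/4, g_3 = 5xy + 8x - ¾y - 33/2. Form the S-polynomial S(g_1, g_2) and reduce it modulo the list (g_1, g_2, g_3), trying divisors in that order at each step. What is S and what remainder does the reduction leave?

lcm(LM(g_1), LM(g_2)) = xy.
S = (lcm/LT(g_1))·g_1 − (lcm/LT(g_2))·g_2 = -11/72y² + 3/32x - 13/9y + 109/32.
Reduce S modulo (g_1, g_2, g_3) in that order:
  leading term y²: no divisor's leading term divides it; move -11/72y² to the remainder.
  leading term x: subtract (-1/96)·g_1 from 3/32x - 13/9y + 109/32 → -211/144y + 85/24
  leading term y: no divisor's leading term divides it; move -211/144y to the remainder.
  leading term 1: no divisor's leading term divides it; move 85/24 to the remainder.
The remainder -11/72y² - 211/144y + 85/24 is nonzero, so it would be added as the next basis element.
An S-polynomial is built so that the two leading terms cancel; whether anything survives reduction is exactly the Gröbner-basis criterion.

S(g_1, g_2) = -11/72y² + 3/32x - 13/9y + 109/32; remainder on division = -11/72y² - 211/144y + 85/24.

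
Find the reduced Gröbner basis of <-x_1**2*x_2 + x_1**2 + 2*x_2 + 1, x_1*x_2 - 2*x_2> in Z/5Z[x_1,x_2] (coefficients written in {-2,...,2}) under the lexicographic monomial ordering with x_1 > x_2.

G = {x_1**2 - 2*x_2 + 1, x_1*x_2 - 2*x_2, x_2**2}

f_1 = -x_1**2*x_2 + x_1**2 + 2*x_2 + 1, LT = x_1**2*x_2.
f_2 = x_1*x_2 - 2*x_2, LT = x_1*x_2.

S(f_1,f_2): lcm = x_1**2*x_2. S = -x_1**2 + 2*x_1*x_2 - 2*x_2 - 1.
  leading term x_1**2: no divisor's leading term divides it; move -x_1**2 to the remainder.
  leading term x_1*x_2: subtract (2)·f_2 from 2*x_1*x_2 - 2*x_2 - 1 → 2*x_2 - 1
  leading term x_2: no divisor's leading term divides it; move 2*x_2 to the remainder.
  leading term 1: no divisor's leading term divides it; move -1 to the remainder.
  remainder -x_1**2 + 2*x_2 - 1 ≠ 0; add g_3 = -x_1**2 + 2*x_2 - 1 to the basis.

S(f_1,g_3): lcm = x_1**2*x_2. S = -x_1**2 + 2*x_2**2 + 2*x_2 - 1.
  leading term x_1**2: subtract (1)·g_3 from -x_1**2 + 2*x_2**2 + 2*x_2 - 1 → 2*x_2**2
  leading term x_2**2: no divisor's leading term divides it; move 2*x_2**2 to the remainder.
  remainder 2*x_2**2 ≠ 0; add g_4 = 2*x_2**2 to the basis.

The other S-polynomials (S(f_2,g_3), S(f_1,g_4), S(f_2,g_4), S(g_3,g_4)) all reduce to 0 modulo the current basis, so we have a Gröbner basis.
Inter-reduce: drop elements whose leading term is divisible by another's, tail-reduce, and make monic.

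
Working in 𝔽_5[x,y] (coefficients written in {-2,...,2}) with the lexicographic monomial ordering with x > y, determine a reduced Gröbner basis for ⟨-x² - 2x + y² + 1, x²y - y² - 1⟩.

G = {x + 2y⁵ + y⁴ + y³ + y² - y, y⁶ - 2y⁵ - 2y⁴ + 2y³ - 2y² - y + 1}

The reduced Gröbner basis is the canonical form of the ideal for this ordering.

f_1 = -x² - 2x + y² + 1, LT = x².
f_2 = x²y - y² - 1, LT = x²y.

S(f_1,f_2): lcm = x²y. S = 2xy - y³ + y² - y + 1.
  leading term xy: no divisor's leading term divides it; move 2xy to the remainder.
  leading term y³: no divisor's leading term divides it; move -y³ to the remainder.
  leading term y²: no divisor's leading term divides it; move y² to the remainder.
  leading term y: no divisor's leading term divides it; move -y to the remainder.
  leading term 1: no divisor's leading term divides it; move 1 to the remainder.
  remainder 2xy - y³ + y² - y + 1 ≠ 0; add g_3 = 2xy - y³ + y² - y + 1 to the basis.

S(f_1,g_3): lcm = x²y. S = -2xy³ + 2xy² + 2x - y³ - y.
  leading term xy³: subtract (-y²)·g_3 from -2xy³ + 2xy² + 2x - y³ - y → 2xy² + 2x - y⁵ + y⁴ - 2y³ + y² - y
  leading term xy²: subtract (y)·g_3 from 2xy² + 2x - y⁵ + y⁴ - 2y³ + y² - y → 2x - y⁵ + 2y⁴ + 2y³ + 2y² - 2y
  leading term x: no divisor's leading term divides it; move 2x to the remainder.
  leading term y⁵: no divisor's leading term divides it; move -y⁵ to the remainder.
  leading term y⁴: no divisor's leading term divides it; move 2y⁴ to the remainder.
  leading term y³: no divisor's leading term divides it; move 2y³ to the remainder.
  leading term y²: no divisor's leading term divides it; move 2y² to the remainder.
  leading term y: no divisor's leading term divides it; move -2y to the remainder.
  remainder 2x - y⁵ + 2y⁴ + 2y³ + 2y² - 2y ≠ 0; add g_4 = 2x - y⁵ + 2y⁴ + 2y³ + 2y² - 2y to the basis.

S(f_1,g_4): lcm = x². S = -2xy⁵ - xy⁴ - xy³ - xy² + xy + 2x - y² - 1.
  leading term xy⁵: subtract (-y⁴)·g_3 from -2xy⁵ - xy⁴ - xy³ - xy² + xy + 2x - y² - 1 → -xy⁴ - xy³ - xy² + xy + 2x - y⁷ + y⁶ - y⁵ + y⁴ - y² - 1
  leading term xy⁴: subtract (2y³)·g_3 from -xy⁴ - xy³ - xy² + xy + 2x - y⁷ + y⁶ - y⁵ + y⁴ - y² - 1 → -xy³ - xy² + xy + 2x - y⁷ - 2y⁶ + 2y⁵ - 2y⁴ - 2y³ - y² - 1
  leading term xy³: subtract (2y²)·g_3 from -xy³ - xy² + xy + 2x - y⁷ - 2y⁶ + 2y⁵ - 2y⁴ - 2y³ - y² - 1 → -xy² + xy + 2x - y⁷ - 2y⁶ - y⁵ + y⁴ + 2y² - 1
  leading term xy²: subtract (2y)·g_3 from -xy² + xy + 2x - y⁷ - 2y⁶ - y⁵ + y⁴ + 2y² - 1 → xy + 2x - y⁷ - 2y⁶ - y⁵ - 2y⁴ - 2y³ - y² - 2y - 1
  leading term xy: subtract (-2)·g_3 from xy + 2x - y⁷ - 2y⁶ - y⁵ - 2y⁴ - 2y³ - y² - 2y - 1 → 2x - y⁷ - 2y⁶ - y⁵ - 2y⁴ + y³ + y² + y + 1
  leading term x: subtract (1)·g_4 from 2x - y⁷ - 2y⁶ - y⁵ - 2y⁴ + y³ + y² + y + 1 → -y⁷ - 2y⁶ + y⁴ - y³ - y² - 2y + 1
  leading term y⁷: no divisor's leading term divides it; move -y⁷ to the remainder.
  leading term y⁶: no divisor's leading term divides it; move -2y⁶ to the remainder.
  leading term y⁴: no divisor's leading term divides it; move y⁴ to the remainder.
  leading term y³: no divisor's leading term divides it; move -y³ to the remainder.
  leading term y²: no divisor's leading term divides it; move -y² to the remainder.
  leading term y: no divisor's leading term divides it; move -2y to the remainder.
  leading term 1: no divisor's leading term divides it; move 1 to the remainder.
  remainder -y⁷ - 2y⁶ + y⁴ - y³ - y² - 2y + 1 ≠ 0; add g_5 = -y⁷ - 2y⁶ + y⁴ - y³ - y² - 2y + 1 to the basis.

S(f_2,g_4): lcm = x²y. S = -2xy⁶ - xy⁵ - xy⁴ - xy³ + xy² - y² - 1.
  leading term xy⁶: subtract (-y⁵)·g_3 from -2xy⁶ - xy⁵ - xy⁴ - xy³ + xy² - y² - 1 → -xy⁵ - xy⁴ - xy³ + xy² - y⁸ + y⁷ - y⁶ + y⁵ - y² - 1
  leading term xy⁵: subtract (2y⁴)·g_3 from -xy⁵ - xy⁴ - xy³ + xy² - y⁸ + y⁷ - y⁶ + y⁵ - y² - 1 → -xy⁴ - xy³ + xy² - y⁸ - 2y⁷ + 2y⁶ - 2y⁵ - 2y⁴ - y² - 1
  leading term xy⁴: subtract (2y³)·g_3 from -xy⁴ - xy³ + xy² - y⁸ - 2y⁷ + 2y⁶ - 2y⁵ - 2y⁴ - y² - 1 → -xy³ + xy² - y⁸ - 2y⁷ - y⁶ + y⁵ - 2y³ - y² - 1
  leading term xy³: subtract (2y²)·g_3 from -xy³ + xy² - y⁸ - 2y⁷ - y⁶ + y⁵ - 2y³ - y² - 1 → xy² - y⁸ - 2y⁷ - y⁶ - 2y⁵ - 2y⁴ + 2y² - 1
  leading term xy²: subtract (-2y)·g_3 from xy² - y⁸ - 2y⁷ - y⁶ - 2y⁵ - 2y⁴ + 2y² - 1 → -y⁸ - 2y⁷ - y⁶ - 2y⁵ + y⁴ + 2y³ + 2y - 1
  leading term y⁸: subtract (y)·g_5 from -y⁸ - 2y⁷ - y⁶ - 2y⁵ + y⁴ + 2y³ + 2y - 1 → -y⁶ + 2y⁵ + 2y⁴ - 2y³ + 2y² + y - 1
  leading term y⁶: no divisor's leading term divides it; move -y⁶ to the remainder.
  leading term y⁵: no divisor's leading term divides it; move 2y⁵ to the remainder.
  leading term y⁴: no divisor's leading term divides it; move 2y⁴ to the remainder.
  leading term y³: no divisor's leading term divides it; move -2y³ to the remainder.
  leading term y²: no divisor's leading term divides it; move 2y² to the remainder.
  leading term y: no divisor's leading term divides it; move y to the remainder.
  leading term 1: no divisor's leading term divides it; move -1 to the remainder.
  remainder -y⁶ + 2y⁵ + 2y⁴ - 2y³ + 2y² + y - 1 ≠ 0; add g_6 = -y⁶ + 2y⁵ + 2y⁴ - 2y³ + 2y² + y - 1 to the basis.

The other S-polynomials (S(f_2,g_3), S(g_3,g_4), S(f_1,g_5), S(f_2,g_5), S(g_3,g_5), S(g_4,g_5), S(f_1,g_6), S(f_2,g_6), S(g_3,g_6), S(g_4,g_6), S(g_5,g_6)) all reduce to 0 modulo the current basis, so we have a Gröbner basis.
Inter-reduce: drop elements whose leading term is divisible by another's, tail-reduce, and make monic.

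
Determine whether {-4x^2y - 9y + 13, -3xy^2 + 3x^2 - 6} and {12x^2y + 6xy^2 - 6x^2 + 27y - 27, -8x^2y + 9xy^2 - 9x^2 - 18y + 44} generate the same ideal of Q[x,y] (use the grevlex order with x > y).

Two ideals are equal iff their reduced Gröbner bases coincide (the reduced basis is unique for a fixed ordering).
Buchberger on the first generating set:
f_1 = -4x^2y - 9y + 13, LT = x^2y.
f_2 = -3xy^2 + 3x^2 - 6, LT = xy^2.

S(f_1,f_2): lcm = x^2y^2. S = x^3 + 9/4y^2 - 2x - 13/4y.
  leading term x^3: no divisor's leading term divides it; move x^3 to the remainder.
  leading term y^2: no divisor's leading term divides it; move 9/4y^2 to the remainder.
  leading term x: no divisor's leading term divides it; move -2x to the remainder.
  leading term y: no divisor's leading term divides it; move -13/4y to the remainder.
  remainder x^3 + 9/4y^2 - 2x - 13/4y ≠ 0; add g_3 = x^3 + 9/4y^2 - 2x - 13/4y to the basis.

S(f_1,g_3): lcm = x^3y. S = -9/4y^3 + 17/4xy + 13/4y^2 - 13/4x.
  leading term y^3: no divisor's leading term divides it; move -9/4y^3 to the remainder.
  leading term xy: no divisor's leading term divides it; move 17/4xy to the remainder.
  leading term y^2: no divisor's leading term divides it; move 13/4y^2 to the remainder.
  leading term x: no divisor's leading term divides it; move -13/4x to the remainder.
  remainder -9/4y^3 + 17/4xy + 13/4y^2 - 13/4x ≠ 0; add g_4 = -9/4y^3 + 17/4xy + 13/4y^2 - 13/4x to the basis.

The other S-polynomials (S(f_2,g_3), S(f_1,g_4), S(f_2,g_4), S(g_3,g_4)) all reduce to 0 modulo the current basis, so we have a Gröbner basis.
Inter-reduce: drop elements whose leading term is divisible by another's, tail-reduce, and make monic.
Reduced Gröbner basis: {x^3 + 9/4y^2 - 2x - 13/4y, x^2y + 9/4y - 13/4, xy^2 - x^2 + 2, y^3 - 17/9xy - 13/9y^2 + 13/9x}.

Buchberger on the second generating set:
h_1 = 12x^2y + 6xy^2 - 6x^2 + 27y - 27, LT = x^2y.
h_2 = -8x^2y + 9xy^2 - 9x^2 - 18y + 44, LT = x^2y.

S(h_1,h_2): lcm = x^2y. S = 13/8xy^2 - 13/8x^2 + 13/4.
  leading term xy^2: no divisor's leading term divides it; move 13/8xy^2 to the remainder.
  leading term x^2: no divisor's leading term divides it; move -13/8x^2 to the remainder.
  leading term 1: no divisor's leading term divides it; move 13/4 to the remainder.
  remainder 13/8xy^2 - 13/8x^2 + 13/4 ≠ 0; add k_3 = 13/8xy^2 - 13/8x^2 + 13/4 to the basis.

S(h_1,k_3): lcm = x^2y^2. S = 1/2xy^3 + x^3 - 1/2x^2y + 9/4y^2 - 2x - 9/4y.
  leading term xy^3: subtract (4/13y)·k_3 from 1/2xy^3 + x^3 - 1/2x^2y + 9/4y^2 - 2x - 9/4y → x^3 + 9/4y^2 - 2x - 13/4y
  leading term x^3: no divisor's leading term divides it; move x^3 to the remainder.
  leading term y^2: no divisor's leading term divides it; move 9/4y^2 to the remainder.
  leading term x: no divisor's leading term divides it; move -2x to the remainder.
  leading term y: no divisor's leading term divides it; move -13/4y to the remainder.
  remainder x^3 + 9/4y^2 - 2x - 13/4y ≠ 0; add k_4 = x^3 + 9/4y^2 - 2x - 13/4y to the basis.

S(h_1,k_4): lcm = x^3y. S = 1/2x^2y^2 - 1/2x^3 - 9/4y^3 + 17/4xy + 13/4y^2 - 9/4x.
  leading term x^2y^2: subtract (1/24y)·h_1 from 1/2x^2y^2 - 1/2x^3 - 9/4y^3 + 17/4xy + 13/4y^2 - 9/4x → -1/4xy^3 - 1/2x^3 + 1/4x^2y - 9/4y^3 + 17/4xy + 17/8y^2 - 9/4x + 9/8y
  leading term xy^3: subtract (-2/13y)·k_3 from -1/4xy^3 - 1/2x^3 + 1/4x^2y - 9/4y^3 + 17/4xy + 17/8y^2 - 9/4x + 9/8y → -1/2x^3 - 9/4y^3 + 17/4xy + 17/8y^2 - 9/4x + 13/8y
  leading term x^3: subtract (-1/2)·k_4 from -1/2x^3 - 9/4y^3 + 17/4xy + 17/8y^2 - 9/4x + 13/8y → -9/4y^3 + 17/4xy + 13/4y^2 - 13/4x
  leading term y^3: no divisor's leading term divides it; move -9/4y^3 to the remainder.
  leading term xy: no divisor's leading term divides it; move 17/4xy to the remainder.
  leading term y^2: no divisor's leading term divides it; move 13/4y^2 to the remainder.
  leading term x: no divisor's leading term divides it; move -13/4x to the remainder.
  remainder -9/4y^3 + 17/4xy + 13/4y^2 - 13/4x ≠ 0; add k_5 = -9/4y^3 + 17/4xy + 13/4y^2 - 13/4x to the basis.

The other S-polynomials (S(h_2,k_3), S(h_2,k_4), S(k_3,k_4), S(h_1,k_5), S(h_2,k_5), S(k_3,k_5), S(k_4,k_5)) all reduce to 0 modulo the current basis, so we have a Gröbner basis.
Inter-reduce: drop elements whose leading term is divisible by another's, tail-reduce, and make monic.
Reduced Gröbner basis: {x^3 + 9/4y^2 - 2x - 13/4y, x^2y + 9/4y - 13/4, xy^2 - x^2 + 2, y^3 - 17/9xy - 13/9y^2 + 13/9x}.

Same reduced basis, so the two generating sets span the same ideal.
The same test decides containment: I ⊆ J iff every generator of I reduces to 0 modulo a Gröbner basis of J.

Yes, the ideals are equal.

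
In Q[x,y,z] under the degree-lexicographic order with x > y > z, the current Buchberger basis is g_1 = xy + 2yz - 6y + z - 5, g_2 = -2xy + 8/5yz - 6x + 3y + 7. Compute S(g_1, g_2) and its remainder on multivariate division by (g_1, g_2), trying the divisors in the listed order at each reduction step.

lcm(LM(g_1), LM(g_2)) = xy.
S = (lcm/LT(g_1))·g_1 − (lcm/LT(g_2))·g_2 = 14/5yz - 3x - 9/2y + z - 3/2.
Reduce S modulo (g_1, g_2) in that order:
  leading term yz: no divisor's leading term divides it; move 14/5yz to the remainder.
  leading term x: no divisor's leading term divides it; move -3x to the remainder.
  leading term y: no divisor's leading term divides it; move -9/2y to the remainder.
  leading term z: no divisor's leading term divides it; move z to the remainder.
  leading term 1: no divisor's leading term divides it; move -3/2 to the remainder.
The remainder 14/5yz - 3x - 9/2y + z - 3/2 is nonzero, so it would be added as the next basis element.
An S-polynomial is built so that the two leading terms cancel; whether anything survives reduction is exactly the Gröbner-basis criterion.

S(g_1, g_2) = 14/5yz - 3x - 9/2y + z - 3/2; remainder on division = 14/5yz - 3x - 9/2y + z - 3/2.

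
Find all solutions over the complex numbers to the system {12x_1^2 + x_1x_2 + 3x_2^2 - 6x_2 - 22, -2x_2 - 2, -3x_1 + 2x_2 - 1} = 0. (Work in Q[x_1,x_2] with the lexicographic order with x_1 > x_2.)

{(-1, -1)}

Compute a lex Gröbner basis by Buchberger's algorithm.
f_1 = 12x_1^2 + x_1x_2 + 3x_2^2 - 6x_2 - 22, LT = x_1^2.
f_2 = -2x_2 - 2, LT = x_2.
f_3 = -3x_1 + 2x_2 - 1, LT = x_1.

The S-polynomials (S(f_1,f_2), S(f_1,f_3), S(f_2,f_3)) all reduce to 0 modulo the current basis, so we have a Gröbner basis.
Inter-reduce: drop elements whose leading term is divisible by another's, tail-reduce, and make monic.
Reduced Gröbner basis: {x_1 + 1, x_2 + 1}.

Since the basis is lex-ordered, x_2 + 1 is univariate in x_2. Its roots are {-1}. Back-substituting each root into the other basis elements fixes the other coordinates.
  x_2 = -1: the earlier basis element becomes x_1 + 1 = 0, giving x_1 = -1 — point (-1, -1).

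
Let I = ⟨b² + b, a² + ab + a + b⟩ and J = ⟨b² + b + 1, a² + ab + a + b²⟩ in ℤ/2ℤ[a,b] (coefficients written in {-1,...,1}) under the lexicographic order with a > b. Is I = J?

No, the ideals differ.

Two ideals are equal iff their reduced Gröbner bases coincide (the reduced basis is unique for a fixed ordering).
Buchberger on the first generating set:
f_1 = b² + b, LT = b².
f_2 = a² + ab + a + b, LT = a².

S(f_1,f_2): leading monomials are coprime, so the S-polynomial reduces to 0 (Buchberger's first criterion).
Every S-polynomial of the final basis reduces to 0, so we have a Gröbner basis.
Inter-reduce: drop elements whose leading term is divisible by another's, tail-reduce, and make monic.
Reduced Gröbner basis: {a² + ab + a + b, b² + b}.

Buchberger on the second generating set:
h_1 = b² + b + 1, LT = b².
h_2 = a² + ab + a + b², LT = a².

S(h_1,h_2): leading monomials are coprime, so the S-polynomial reduces to 0 (Buchberger's first criterion).
Every S-polynomial of the final basis reduces to 0, so we have a Gröbner basis.
Inter-reduce: drop elements whose leading term is divisible by another's, tail-reduce, and make monic.
Reduced Gröbner basis: {a² + ab + a + b + 1, b² + b + 1}.

Since the reduced bases disagree, the two ideals are not the same.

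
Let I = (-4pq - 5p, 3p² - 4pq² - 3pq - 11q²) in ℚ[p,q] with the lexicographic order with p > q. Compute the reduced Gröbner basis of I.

G = {p² - ⅚p - 11/3q², pq + 5/4p, q³ + 5/4q²}

This is the nonlinear analogue of row-reducing a linear system.

f_1 = -4pq - 5p, LT = pq.
f_2 = 3p² - 4pq² - 3pq - 11q², LT = p².

S(f_1,f_2): lcm = p²q. S = 5/4p² + 4/3pq³ + pq² + 11/3q³.
  reduce S modulo (f_1, f_2):
  remainder 11/3q³ + 55/12q² ≠ 0; add g_3 = 11/3q³ + 55/12q² to the basis.

The other S-polynomials (S(f_1,g_3), S(f_2,g_3)) all reduce to 0 modulo the current basis, so we have a Gröbner basis.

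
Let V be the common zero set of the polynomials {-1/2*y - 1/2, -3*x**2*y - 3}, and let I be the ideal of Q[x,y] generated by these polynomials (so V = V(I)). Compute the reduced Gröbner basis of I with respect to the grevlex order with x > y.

G = {x**2 - 1, y + 1}

f_1 = -1/2*y - 1/2, LT = y.
f_2 = -3*x**2*y - 3, LT = x**2*y.

S(f_1,f_2): lcm = x**2*y. S = x**2 - 1.
  leading term x**2: no divisor's leading term divides it; move x**2 to the remainder.
  leading term 1: no divisor's leading term divides it; move -1 to the remainder.
  remainder x**2 - 1 ≠ 0; add g_3 = x**2 - 1 to the basis.

S(f_1,g_3): leading monomials are coprime, so the S-polynomial reduces to 0 (Buchberger's first criterion).
S(f_2,g_3): lcm = x**2*y. S = y + 1.
  leading term y: subtract (-2)·f_1 from y + 1 → 0
  remainder 0.

Every S-polynomial of the final basis reduces to 0, so we have a Gröbner basis.
Inter-reduce: drop elements whose leading term is divisible by another's, tail-reduce, and make monic.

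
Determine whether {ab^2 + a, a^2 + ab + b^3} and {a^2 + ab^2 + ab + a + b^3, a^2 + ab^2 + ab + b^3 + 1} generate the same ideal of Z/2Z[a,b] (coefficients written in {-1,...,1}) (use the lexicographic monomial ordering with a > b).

No, the ideals differ.

Since reduced Gröbner bases are canonical representatives of ideals under a given ordering, it suffices to compute and compare them.
Buchberger on the first generating set:
f_1 = ab^2 + a, LT = ab^2.
f_2 = a^2 + ab + b^3, LT = a^2.

S(f_1,f_2): lcm = a^2b^2. S = a^2 + ab^3 + b^5.
  reduce S modulo (f_1, f_2):
  remainder b^5 + b^3 ≠ 0; add g_3 = b^5 + b^3 to the basis.

The other S-polynomials (S(f_1,g_3), S(f_2,g_3)) all reduce to 0 modulo the current basis, so we have a Gröbner basis.
Inter-reduce: drop elements whose leading term is divisible by another's, tail-reduce, and make monic.
Reduced Gröbner basis: {a^2 + ab + b^3, ab^2 + a, b^5 + b^3}.

Buchberger on the second generating set:
h_1 = a^2 + ab^2 + ab + a + b^3, LT = a^2.
h_2 = a^2 + ab^2 + ab + b^3 + 1, LT = a^2.

S(h_1,h_2): lcm = a^2. S = a + 1.
  reduce S modulo (h_1, h_2):
  remainder a + 1 ≠ 0; add k_3 = a + 1 to the basis.

S(h_1,k_3): lcm = a^2. S = ab^2 + ab + b^3.
  reduce S modulo (h_1, h_2, k_3):
  remainder b^3 + b^2 + b ≠ 0; add k_4 = b^3 + b^2 + b to the basis.

The other S-polynomials (S(h_2,k_3), S(h_1,k_4), S(h_2,k_4), S(k_3,k_4)) all reduce to 0 modulo the current basis, so we have a Gröbner basis.
Inter-reduce: drop elements whose leading term is divisible by another's, tail-reduce, and make monic.
Reduced Gröbner basis: {a + 1, b^3 + b^2 + b}.

Since the reduced bases disagree, the two ideals are not the same.
The choice of monomial ordering does not affect the verdict — as long as both bases are computed under the same ordering, their equality decides ideal equality.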